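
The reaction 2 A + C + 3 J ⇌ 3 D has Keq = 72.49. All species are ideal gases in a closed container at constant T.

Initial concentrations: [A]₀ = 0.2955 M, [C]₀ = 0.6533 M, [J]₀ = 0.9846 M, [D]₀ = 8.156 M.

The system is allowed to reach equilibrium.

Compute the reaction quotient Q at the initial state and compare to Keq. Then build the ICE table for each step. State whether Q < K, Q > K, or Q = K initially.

Q₀ = 9964; Q > K (proceeds reverse)

Q₀ = 9964 vs Keq = 72.49 ⇒ Q>K, reverse
Step 1:
                    A           C           J           D
  I            0.2955      0.6533      0.9846       8.156
  C            0.6051      0.3026      0.9077     -0.9077
  E            0.9006      0.9559       1.892       7.248
  solve Keq expr → x = -0.3026; check Q = 72.49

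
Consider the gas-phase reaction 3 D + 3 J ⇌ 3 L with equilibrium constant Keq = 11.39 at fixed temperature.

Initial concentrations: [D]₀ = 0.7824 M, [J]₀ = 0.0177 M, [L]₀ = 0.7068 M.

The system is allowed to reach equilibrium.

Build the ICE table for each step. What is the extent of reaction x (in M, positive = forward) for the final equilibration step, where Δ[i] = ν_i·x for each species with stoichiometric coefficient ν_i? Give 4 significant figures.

Q₀ = 1.3295e+05 vs Keq = 11.39 ⇒ Q>K, reverse
Step 1:
                  D         J         L
  init       0.7824    0.0177    0.7068
  Δ          0.2069    0.2069   -0.2069
  eq         0.9893    0.2246    0.4999
  solve Keq expr → x = -0.06896; check Q = 11.39

x = -0.06896 M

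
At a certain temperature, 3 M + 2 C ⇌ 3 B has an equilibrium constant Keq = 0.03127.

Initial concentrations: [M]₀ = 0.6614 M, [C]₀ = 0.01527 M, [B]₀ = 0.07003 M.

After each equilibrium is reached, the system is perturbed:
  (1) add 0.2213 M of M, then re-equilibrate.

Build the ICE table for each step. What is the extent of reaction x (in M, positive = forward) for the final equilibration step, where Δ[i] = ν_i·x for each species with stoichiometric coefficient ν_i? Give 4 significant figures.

x = 0.002042 M

Q₀ = 5.091 vs Keq = 0.03127 ⇒ Q>K, reverse
Step 1:
                  M         C         B
  Initial    0.6614   0.01527   0.07003
  Change    0.04254   0.02836  -0.04254
  Equil      0.7039   0.04363   0.02749
  solve Keq expr → x = -0.01418; check Q = 0.03127
Then add 0.2213 M of M.
Step 2:
                  M         C         B
  Initial    0.9252   0.04363   0.02749
  Change  -0.006126 -0.004084  0.006126
  Equil      0.9191   0.03955   0.03361
  solve Keq expr → x = 0.002042; check Q = 0.03127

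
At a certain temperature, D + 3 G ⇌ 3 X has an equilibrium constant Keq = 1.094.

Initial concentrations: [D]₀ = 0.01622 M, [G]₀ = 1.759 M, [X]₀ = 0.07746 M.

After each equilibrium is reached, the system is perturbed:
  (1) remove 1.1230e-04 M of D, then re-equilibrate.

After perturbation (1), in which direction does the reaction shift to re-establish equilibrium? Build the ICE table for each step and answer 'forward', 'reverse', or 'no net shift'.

Q₀ = 0.005265 vs Keq = 1.094 ⇒ Q<K, forward
Step 1:
                   D          G          X
  I          0.01622      1.759    0.07746
  C         -0.01586   -0.04759    0.04759
  E       3.5659e-04      1.711     0.1251
  solve Keq expr → x = 0.01586; check Q = 1.094
Then remove 1.1230e-04 M of D.
Step 2:
                   D          G          X
  I       2.4429e-04      1.711     0.1251
  C       1.0930e-04 3.2790e-04 -3.2790e-04
  E       3.5359e-04      1.712     0.1247
  solve Keq expr → x = -1.0930e-04; check Q = 1.094

Direction: reverse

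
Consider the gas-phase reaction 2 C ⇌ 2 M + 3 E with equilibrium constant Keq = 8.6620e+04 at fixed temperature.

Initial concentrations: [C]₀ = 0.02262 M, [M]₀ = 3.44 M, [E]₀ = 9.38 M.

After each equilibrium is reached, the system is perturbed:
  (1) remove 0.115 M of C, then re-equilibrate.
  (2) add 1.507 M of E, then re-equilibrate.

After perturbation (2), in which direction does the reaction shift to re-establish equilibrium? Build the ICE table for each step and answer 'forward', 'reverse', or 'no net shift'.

Q₀ = 1.9087e+07 vs Keq = 8.6620e+04 ⇒ Q>K, reverse
Step 1:
                   C          M          E
  I          0.02262       3.44       9.38
  C           0.2674    -0.2674    -0.4011
  E             0.29      3.173      8.979
  solve Keq expr → x = -0.1337; check Q = 8.6620e+04
Then remove 0.115 M of C.
Step 2:
                   C          M          E
  I            0.175      3.173      8.979
  C          0.09901   -0.09901    -0.1485
  E            0.274      3.074       8.83
  solve Keq expr → x = -0.0495; check Q = 8.6620e+04
Then add 1.507 M of E.
Step 3:
                   C          M          E
  I            0.274      3.074      10.34
  C          0.06156   -0.06156   -0.09235
  E           0.3356      3.012      10.25
  solve Keq expr → x = -0.03078; check Q = 8.6620e+04

Direction: reverse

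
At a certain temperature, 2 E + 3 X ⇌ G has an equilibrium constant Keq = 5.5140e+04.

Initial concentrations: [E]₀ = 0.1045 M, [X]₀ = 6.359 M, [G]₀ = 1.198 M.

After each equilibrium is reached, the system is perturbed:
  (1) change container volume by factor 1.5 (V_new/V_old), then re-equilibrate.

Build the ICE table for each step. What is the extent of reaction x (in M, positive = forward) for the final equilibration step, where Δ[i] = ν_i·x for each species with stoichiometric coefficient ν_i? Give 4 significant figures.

Q₀ = 0.4266 vs Keq = 5.5140e+04 ⇒ Q<K, forward
Step 1:
                  E         X         G
  Initial    0.1045     6.359     1.198
  Change    -0.1042   -0.1563    0.0521
  Equil   3.0822e-04     6.203      1.25
  solve Keq expr → x = 0.0521; check Q = 5.5140e+04
Then change container volume by factor 1.5 (V_new/V_old).
Step 2:
                  E         X         G
  Initial 2.0548e-04     4.135    0.8334
  Change  2.5675e-04 3.8513e-04 -1.2838e-04
  Equil   4.6224e-04     4.136    0.8333
  solve Keq expr → x = -1.2838e-04; check Q = 5.5140e+04

x = -1.2838e-04 M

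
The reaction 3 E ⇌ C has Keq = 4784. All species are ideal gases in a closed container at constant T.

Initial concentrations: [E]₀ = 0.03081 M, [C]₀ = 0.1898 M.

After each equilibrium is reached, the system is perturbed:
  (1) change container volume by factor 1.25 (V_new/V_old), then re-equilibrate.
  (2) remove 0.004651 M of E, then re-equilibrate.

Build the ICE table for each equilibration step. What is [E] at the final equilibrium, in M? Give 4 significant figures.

Q₀ = 6490 vs Keq = 4784 ⇒ Q>K, reverse
Step 1:
                    E           C
  I           0.03081      0.1898
  C          0.003232   -0.001077
  E           0.03404      0.1887
  solve Keq expr → x = -0.001077; check Q = 4784
Then change container volume by factor 1.25 (V_new/V_old).
Step 2:
                    E           C
  I           0.02723       0.151
  C          0.004269   -0.001423
  E            0.0315      0.1496
  solve Keq expr → x = -0.001423; check Q = 4784
Then remove 0.004651 M of E.
Step 3:
                    E           C
  I           0.02685      0.1496
  C          0.004544   -0.001515
  E            0.0314       0.148
  solve Keq expr → x = -0.001515; check Q = 4784

[E]_eq = 0.0314 M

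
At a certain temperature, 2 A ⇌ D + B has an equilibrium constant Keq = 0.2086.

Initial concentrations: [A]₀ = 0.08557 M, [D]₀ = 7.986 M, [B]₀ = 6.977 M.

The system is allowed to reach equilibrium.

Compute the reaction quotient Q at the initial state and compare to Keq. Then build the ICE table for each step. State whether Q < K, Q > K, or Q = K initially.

Q₀ = 7609 vs Keq = 0.2086 ⇒ Q>K, reverse
Step 1:
                    A           D           B
  I           0.08557       7.986       6.977
  C             7.742      -3.871      -3.871
  E             7.828       4.115       3.106
  solve Keq expr → x = -3.871; check Q = 0.2086

Q₀ = 7609; Q > K (proceeds reverse)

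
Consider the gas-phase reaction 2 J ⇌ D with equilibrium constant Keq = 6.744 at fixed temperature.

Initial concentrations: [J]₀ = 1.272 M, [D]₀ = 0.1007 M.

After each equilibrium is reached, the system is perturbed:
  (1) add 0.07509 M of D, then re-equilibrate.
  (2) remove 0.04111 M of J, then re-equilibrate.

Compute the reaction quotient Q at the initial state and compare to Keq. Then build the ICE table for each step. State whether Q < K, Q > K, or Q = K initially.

Q₀ = 0.06224 vs Keq = 6.744 ⇒ Q<K, forward
Step 1:
                   J          D
  Initial      1.272     0.1007
  Change     -0.9765     0.4882
  Equil       0.2955     0.5889
  solve Keq expr → x = 0.4882; check Q = 6.744
Then add 0.07509 M of D.
Step 2:
                   J          D
  Initial     0.2955      0.664
  Change     0.01634  -0.008169
  Equil       0.3119     0.6559
  solve Keq expr → x = -0.008169; check Q = 6.744
Then remove 0.04111 M of J.
Step 3:
                   J          D
  Initial     0.2707     0.6559
  Change     0.03671   -0.01836
  Equil       0.3075     0.6375
  solve Keq expr → x = -0.01836; check Q = 6.744

Q₀ = 0.06224; Q < K (proceeds forward)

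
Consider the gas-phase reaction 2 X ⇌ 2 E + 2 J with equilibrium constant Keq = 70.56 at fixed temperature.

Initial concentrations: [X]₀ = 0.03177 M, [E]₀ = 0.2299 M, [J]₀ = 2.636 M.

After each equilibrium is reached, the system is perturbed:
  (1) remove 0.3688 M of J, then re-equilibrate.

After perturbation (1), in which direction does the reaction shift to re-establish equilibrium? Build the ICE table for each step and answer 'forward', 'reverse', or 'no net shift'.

Direction: forward

Q₀ = 363.9 vs Keq = 70.56 ⇒ Q>K, reverse
Step 1:
                    X           E           J
  init        0.03177      0.2299       2.636
  Δ           0.03018    -0.03018    -0.03018
  eq          0.06195      0.1997       2.606
  solve Keq expr → x = -0.01509; check Q = 70.56
Then remove 0.3688 M of J.
Step 2:
                    X           E           J
  init        0.06195      0.1997       2.237
  Δ         -0.006793    0.006793    0.006793
  eq          0.05516      0.2065       2.244
  solve Keq expr → x = 0.003396; check Q = 70.56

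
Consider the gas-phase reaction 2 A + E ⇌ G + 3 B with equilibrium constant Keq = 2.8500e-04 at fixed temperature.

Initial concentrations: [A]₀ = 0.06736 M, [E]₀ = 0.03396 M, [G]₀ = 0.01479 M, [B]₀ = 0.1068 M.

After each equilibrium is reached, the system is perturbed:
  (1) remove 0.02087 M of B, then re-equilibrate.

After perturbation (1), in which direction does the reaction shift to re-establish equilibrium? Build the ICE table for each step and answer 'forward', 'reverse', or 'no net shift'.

Direction: forward

Q₀ = 0.1169 vs Keq = 2.8500e-04 ⇒ Q>K, reverse
Step 1:
                   A          E          G          B
  Initial    0.06736    0.03396    0.01479     0.1068
  Change     0.02861     0.0143    -0.0143   -0.04291
  Equil      0.09597    0.04826 4.8582e-04    0.06389
  solve Keq expr → x = -0.0143; check Q = 2.8500e-04
Then remove 0.02087 M of B.
Step 2:
                   A          E          G          B
  Initial    0.09597    0.04826 4.8582e-04    0.04302
  Change     -0.0016 -8.0003e-04 8.0003e-04     0.0024
  Equil      0.09437    0.04746   0.001286    0.04542
  solve Keq expr → x = 8.0003e-04; check Q = 2.8500e-04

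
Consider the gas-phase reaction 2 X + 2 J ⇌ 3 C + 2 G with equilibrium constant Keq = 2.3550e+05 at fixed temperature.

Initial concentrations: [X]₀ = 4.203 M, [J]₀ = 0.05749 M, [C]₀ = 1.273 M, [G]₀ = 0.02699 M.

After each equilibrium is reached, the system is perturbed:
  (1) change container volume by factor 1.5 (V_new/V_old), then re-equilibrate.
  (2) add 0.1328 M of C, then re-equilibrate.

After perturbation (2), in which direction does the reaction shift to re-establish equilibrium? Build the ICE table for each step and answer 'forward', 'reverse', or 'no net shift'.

Direction: reverse

Q₀ = 0.02574 vs Keq = 2.3550e+05 ⇒ Q<K, forward
Step 1:
                   X          J          C          G
  Initial      4.203    0.05749      1.273    0.02699
  Change    -0.05742   -0.05742    0.08614    0.05742
  Equil        4.146 6.6485e-05      1.359    0.08441
  solve Keq expr → x = 0.02871; check Q = 2.3550e+05
Then change container volume by factor 1.5 (V_new/V_old).
Step 2:
                   X          J          C          G
  Initial      2.764 4.4324e-05     0.9061    0.05628
  Change  -8.1275e-06 -8.1275e-06 1.2191e-05 8.1275e-06
  Equil        2.764 3.6196e-05     0.9061    0.05628
  solve Keq expr → x = 4.0637e-06; check Q = 2.3550e+05
Then add 0.1328 M of C.
Step 3:
                   X          J          C          G
  Initial      2.764 3.6196e-05      1.039    0.05628
  Change  8.2348e-06 8.2348e-06 -1.2352e-05 -8.2348e-06
  Equil        2.764 4.4431e-05      1.039    0.05628
  solve Keq expr → x = -4.1174e-06; check Q = 2.3550e+05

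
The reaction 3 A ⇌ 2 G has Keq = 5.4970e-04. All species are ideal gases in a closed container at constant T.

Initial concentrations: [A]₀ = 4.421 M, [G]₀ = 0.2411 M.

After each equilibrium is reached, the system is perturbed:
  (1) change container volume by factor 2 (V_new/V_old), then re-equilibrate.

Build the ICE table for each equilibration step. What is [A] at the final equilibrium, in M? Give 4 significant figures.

Q₀ = 6.7272e-04 vs Keq = 5.4970e-04 ⇒ Q>K, reverse
Step 1:
                  A         G
  Initial     4.421    0.2411
  Change    0.03126  -0.02084
  Equil       4.452    0.2203
  solve Keq expr → x = -0.01042; check Q = 5.4970e-04
Then change container volume by factor 2 (V_new/V_old).
Step 2:
                  A         G
  Initial     2.226    0.1101
  Change    0.04484  -0.02989
  Equil       2.271   0.08024
  solve Keq expr → x = -0.01495; check Q = 5.4970e-04

[A]_eq = 2.271 M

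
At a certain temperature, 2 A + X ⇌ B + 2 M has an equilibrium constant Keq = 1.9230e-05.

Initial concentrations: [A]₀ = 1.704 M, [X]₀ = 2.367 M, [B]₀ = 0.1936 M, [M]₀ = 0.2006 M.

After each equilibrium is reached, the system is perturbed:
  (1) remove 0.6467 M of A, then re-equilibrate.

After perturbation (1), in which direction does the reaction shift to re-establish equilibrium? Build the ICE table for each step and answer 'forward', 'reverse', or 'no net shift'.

Q₀ = 0.001134 vs Keq = 1.9230e-05 ⇒ Q>K, reverse
Step 1:
                  A         X         B         M
  init        1.704     2.367    0.1936    0.2006
  Δ          0.1624    0.0812   -0.0812   -0.1624
  eq          1.866     2.448    0.1124    0.0382
  solve Keq expr → x = -0.0812; check Q = 1.9230e-05
Then remove 0.6467 M of A.
Step 2:
                  A         X         B         M
  init         1.22     2.448    0.1124    0.0382
  Δ         0.01224  0.006118 -0.006118  -0.01224
  eq          1.232     2.454    0.1063   0.02596
  solve Keq expr → x = -0.006118; check Q = 1.9230e-05

Direction: reverse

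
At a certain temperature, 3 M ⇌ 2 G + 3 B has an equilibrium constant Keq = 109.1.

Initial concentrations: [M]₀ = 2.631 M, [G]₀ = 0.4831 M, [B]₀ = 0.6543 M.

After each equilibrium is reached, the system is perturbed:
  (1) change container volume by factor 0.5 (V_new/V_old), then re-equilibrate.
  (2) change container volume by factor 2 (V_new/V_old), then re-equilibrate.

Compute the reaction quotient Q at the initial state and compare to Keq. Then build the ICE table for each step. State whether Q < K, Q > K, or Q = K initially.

Q₀ = 0.00359 vs Keq = 109.1 ⇒ Q<K, forward
Step 1:
                  M         G         B
  I           2.631    0.4831    0.6543
  C           -1.87     1.247      1.87
  E          0.7612      1.73     2.524
  solve Keq expr → x = 0.6233; check Q = 109.1
Then change container volume by factor 0.5 (V_new/V_old).
Step 2:
                  M         G         B
  I           1.522     3.459     5.048
  C          0.5073   -0.3382   -0.5073
  E            2.03     3.121     4.541
  solve Keq expr → x = -0.1691; check Q = 109.1
Then change container volume by factor 2 (V_new/V_old).
Step 3:
                  M         G         B
  I           1.015     1.561      2.27
  C         -0.2536    0.1691    0.2536
  E          0.7612      1.73     2.524
  solve Keq expr → x = 0.08455; check Q = 109.1

Q₀ = 0.00359; Q < K (proceeds forward)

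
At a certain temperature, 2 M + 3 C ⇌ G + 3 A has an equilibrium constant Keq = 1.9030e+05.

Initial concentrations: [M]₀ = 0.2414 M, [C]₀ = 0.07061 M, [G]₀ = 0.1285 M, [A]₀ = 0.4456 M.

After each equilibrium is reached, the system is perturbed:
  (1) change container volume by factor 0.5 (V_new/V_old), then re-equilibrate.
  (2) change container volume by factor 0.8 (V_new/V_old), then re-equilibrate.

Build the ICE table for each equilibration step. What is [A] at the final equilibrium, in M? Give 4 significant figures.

[A]_eq = 1.265 M

Q₀ = 554.2 vs Keq = 1.9030e+05 ⇒ Q<K, forward
Step 1:
                   M          C          G          A
  I           0.2414    0.07061     0.1285     0.4456
  C         -0.03816   -0.05725    0.01908    0.05725
  E           0.2032    0.01336     0.1476     0.5028
  solve Keq expr → x = 0.01908; check Q = 1.9030e+05
Then change container volume by factor 0.5 (V_new/V_old).
Step 2:
                   M          C          G          A
  I           0.4065    0.02673     0.2952      1.006
  C        -0.003492  -0.005239   0.001746   0.005239
  E            0.403    0.02149     0.2969      1.011
  solve Keq expr → x = 0.001746; check Q = 1.9030e+05
Then change container volume by factor 0.8 (V_new/V_old).
Step 3:
                   M          C          G          A
  I           0.5037    0.02686     0.3711      1.264
  C        -0.001223  -0.001835 6.1173e-04   0.001835
  E           0.5025    0.02503     0.3717      1.265
  solve Keq expr → x = 6.1173e-04; check Q = 1.9030e+05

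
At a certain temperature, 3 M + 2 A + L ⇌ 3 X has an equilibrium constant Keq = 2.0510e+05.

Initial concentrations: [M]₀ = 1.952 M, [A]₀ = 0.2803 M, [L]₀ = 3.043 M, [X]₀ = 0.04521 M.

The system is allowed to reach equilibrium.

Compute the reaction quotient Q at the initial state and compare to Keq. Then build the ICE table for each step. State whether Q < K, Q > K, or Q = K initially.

Q₀ = 5.1966e-05; Q < K (proceeds forward)

Q₀ = 5.1966e-05 vs Keq = 2.0510e+05 ⇒ Q<K, forward
Step 1:
                    M           A           L           X
  I             1.952      0.2803       3.043     0.04521
  C           -0.4201     -0.2801       -0.14      0.4201
  E             1.532  2.1697e-04       2.903      0.4653
  solve Keq expr → x = 0.14; check Q = 2.0510e+05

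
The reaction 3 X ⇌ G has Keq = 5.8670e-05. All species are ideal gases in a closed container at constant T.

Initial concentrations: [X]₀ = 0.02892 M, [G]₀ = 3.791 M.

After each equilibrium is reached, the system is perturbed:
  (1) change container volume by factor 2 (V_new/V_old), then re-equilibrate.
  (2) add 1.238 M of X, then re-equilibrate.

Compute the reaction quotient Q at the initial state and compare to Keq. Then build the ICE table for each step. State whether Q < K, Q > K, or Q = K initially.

Q₀ = 1.5673e+05; Q > K (proceeds reverse)

Q₀ = 1.5673e+05 vs Keq = 5.8670e-05 ⇒ Q>K, reverse
Step 1:
                  X         G
  init      0.02892     3.791
  Δ           11.13     -3.71
  eq          11.16   0.08149
  solve Keq expr → x = -3.71; check Q = 5.8670e-05
Then change container volume by factor 2 (V_new/V_old).
Step 2:
                  X         G
  init        5.579   0.04075
  Δ         0.09017  -0.03006
  eq          5.669   0.01069
  solve Keq expr → x = -0.03006; check Q = 5.8670e-05
Then add 1.238 M of X.
Step 3:
                  X         G
  init        6.907   0.01069
  Δ        -0.02529  0.008431
  eq          6.882   0.01912
  solve Keq expr → x = 0.008431; check Q = 5.8670e-05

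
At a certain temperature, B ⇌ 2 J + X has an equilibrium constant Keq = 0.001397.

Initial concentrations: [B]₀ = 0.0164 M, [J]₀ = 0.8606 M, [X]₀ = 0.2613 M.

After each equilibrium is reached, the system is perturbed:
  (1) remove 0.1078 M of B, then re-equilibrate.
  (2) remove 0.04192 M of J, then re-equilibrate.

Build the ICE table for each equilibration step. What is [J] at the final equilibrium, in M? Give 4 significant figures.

[J]_eq = 0.3012 M

Q₀ = 11.8 vs Keq = 0.001397 ⇒ Q>K, reverse
Step 1:
                    B           J           X
  init         0.0164      0.8606      0.2613
  Δ            0.2581     -0.5161     -0.2581
  eq           0.2745      0.3445    0.003231
  solve Keq expr → x = -0.2581; check Q = 0.001397
Then remove 0.1078 M of B.
Step 2:
                    B           J           X
  init         0.1667      0.3445    0.003231
  Δ          0.001226   -0.002453   -0.001226
  eq           0.1679       0.342    0.002005
  solve Keq expr → x = -0.001226; check Q = 0.001397
Then remove 0.04192 M of J.
Step 3:
                    B           J           X
  init         0.1679      0.3001    0.002005
  Δ       -5.7085e-04    0.001142  5.7085e-04
  eq           0.1673      0.3012    0.002576
  solve Keq expr → x = 5.7085e-04; check Q = 0.001397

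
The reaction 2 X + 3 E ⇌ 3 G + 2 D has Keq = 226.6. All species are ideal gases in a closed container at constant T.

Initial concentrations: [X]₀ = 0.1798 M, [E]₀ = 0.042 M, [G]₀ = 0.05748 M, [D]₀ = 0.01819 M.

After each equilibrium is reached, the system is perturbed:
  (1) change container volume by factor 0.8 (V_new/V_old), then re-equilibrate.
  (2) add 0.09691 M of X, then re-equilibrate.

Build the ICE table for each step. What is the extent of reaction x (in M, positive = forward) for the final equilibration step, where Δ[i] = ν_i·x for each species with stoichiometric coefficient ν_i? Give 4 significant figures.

Q₀ = 0.02624 vs Keq = 226.6 ⇒ Q<K, forward
Step 1:
                    X           E           G           D
  Initial      0.1798       0.042     0.05748     0.01819
  Change     -0.02376    -0.03564     0.03564     0.02376
  Equil         0.156    0.006362     0.09312     0.04195
  solve Keq expr → x = 0.01188; check Q = 226.6
Then change container volume by factor 0.8 (V_new/V_old).
Step 2:
                    X           E           G           D
  Initial      0.1951    0.007953      0.1164     0.05244
  Change            0           0           0           0
  Equil        0.1951    0.007953      0.1164     0.05244
  solve Keq expr → x = 0; check Q = 226.6
Then add 0.09691 M of X.
Step 3:
                    X           E           G           D
  Initial       0.292    0.007953      0.1164     0.05244
  Change    -0.001122   -0.001683    0.001683    0.001122
  Equil        0.2908    0.006269      0.1181     0.05356
  solve Keq expr → x = 5.6115e-04; check Q = 226.6

x = 5.6115e-04 M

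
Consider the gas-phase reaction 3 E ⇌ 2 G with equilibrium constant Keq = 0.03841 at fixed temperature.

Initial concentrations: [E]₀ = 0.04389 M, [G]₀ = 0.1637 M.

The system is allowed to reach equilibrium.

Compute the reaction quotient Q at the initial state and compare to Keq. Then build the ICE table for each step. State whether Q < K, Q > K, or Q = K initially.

Q₀ = 317 vs Keq = 0.03841 ⇒ Q>K, reverse
Step 1:
                   E          G
  Initial    0.04389     0.1637
  Change      0.2083    -0.1389
  Equil       0.2522    0.02482
  solve Keq expr → x = -0.06944; check Q = 0.03841

Q₀ = 317; Q > K (proceeds reverse)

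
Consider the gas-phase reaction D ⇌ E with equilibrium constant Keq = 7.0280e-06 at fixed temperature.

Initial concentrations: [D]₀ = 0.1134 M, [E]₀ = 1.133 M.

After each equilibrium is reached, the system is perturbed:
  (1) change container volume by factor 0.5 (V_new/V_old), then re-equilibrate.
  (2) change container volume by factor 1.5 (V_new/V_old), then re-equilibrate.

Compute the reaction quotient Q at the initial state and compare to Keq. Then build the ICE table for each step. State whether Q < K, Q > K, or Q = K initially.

Q₀ = 9.991 vs Keq = 7.0280e-06 ⇒ Q>K, reverse
Step 1:
                    D           E
  Initial      0.1134       1.133
  Change        1.133      -1.133
  Equil         1.246  8.7596e-06
  solve Keq expr → x = -1.133; check Q = 7.0280e-06
Then change container volume by factor 0.5 (V_new/V_old).
Step 2:
                    D           E
  Initial       2.493  1.7519e-05
  Change            0           0
  Equil         2.493  1.7519e-05
  solve Keq expr → x = 0; check Q = 7.0280e-06
Then change container volume by factor 1.5 (V_new/V_old).
Step 3:
                    D           E
  Initial       1.662  1.1680e-05
  Change            0           0
  Equil         1.662  1.1680e-05
  solve Keq expr → x = 0; check Q = 7.0280e-06

Q₀ = 9.991; Q > K (proceeds reverse)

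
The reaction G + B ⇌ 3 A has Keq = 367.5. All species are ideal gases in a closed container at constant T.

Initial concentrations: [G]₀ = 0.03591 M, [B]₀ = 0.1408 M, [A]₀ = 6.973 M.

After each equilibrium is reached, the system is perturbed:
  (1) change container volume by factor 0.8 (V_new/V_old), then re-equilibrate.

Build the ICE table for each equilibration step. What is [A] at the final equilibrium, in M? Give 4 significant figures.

Q₀ = 6.7057e+04 vs Keq = 367.5 ⇒ Q>K, reverse
Step 1:
                   G          B          A
  init       0.03591     0.1408      6.973
  Δ           0.5529     0.5529     -1.659
  eq          0.5888     0.6937      5.314
  solve Keq expr → x = -0.5529; check Q = 367.5
Then change container volume by factor 0.8 (V_new/V_old).
Step 2:
                   G          B          A
  init         0.736     0.8671      6.643
  Δ          0.05878    0.05878    -0.1763
  eq          0.7948     0.9259      6.467
  solve Keq expr → x = -0.05878; check Q = 367.5

[A]_eq = 6.467 M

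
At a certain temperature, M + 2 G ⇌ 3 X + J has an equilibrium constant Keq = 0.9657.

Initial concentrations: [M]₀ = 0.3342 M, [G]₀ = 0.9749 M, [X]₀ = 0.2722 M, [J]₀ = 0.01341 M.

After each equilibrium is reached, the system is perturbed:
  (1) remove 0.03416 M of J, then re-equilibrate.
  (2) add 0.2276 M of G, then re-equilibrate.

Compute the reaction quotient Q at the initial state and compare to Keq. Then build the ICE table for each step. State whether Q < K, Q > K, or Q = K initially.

Q₀ = 8.5146e-04 vs Keq = 0.9657 ⇒ Q<K, forward
Step 1:
                  M         G         X         J
  init       0.3342    0.9749    0.2722   0.01341
  Δ         -0.1592   -0.3185    0.4777    0.1592
  eq          0.175    0.6564    0.7499    0.1726
  solve Keq expr → x = 0.1592; check Q = 0.9657
Then remove 0.03416 M of J.
Step 2:
                  M         G         X         J
  init        0.175    0.6564    0.7499    0.1385
  Δ       -0.007142  -0.01428   0.02143  0.007142
  eq         0.1678    0.6421    0.7713    0.1456
  solve Keq expr → x = 0.007142; check Q = 0.9657
Then add 0.2276 M of G.
Step 3:
                  M         G         X         J
  init       0.1678    0.8697    0.7713    0.1456
  Δ        -0.02114  -0.04227   0.06341   0.02114
  eq         0.1467    0.8275    0.8347    0.1668
  solve Keq expr → x = 0.02114; check Q = 0.9657

Q₀ = 8.5146e-04; Q < K (proceeds forward)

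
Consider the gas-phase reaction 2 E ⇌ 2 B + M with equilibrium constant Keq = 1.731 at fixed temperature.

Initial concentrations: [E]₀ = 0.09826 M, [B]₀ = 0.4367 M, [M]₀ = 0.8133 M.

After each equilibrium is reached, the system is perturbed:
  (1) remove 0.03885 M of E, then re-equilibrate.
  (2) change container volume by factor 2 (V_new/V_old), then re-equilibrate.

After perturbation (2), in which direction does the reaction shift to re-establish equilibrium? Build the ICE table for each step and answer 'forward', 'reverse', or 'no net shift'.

Q₀ = 16.06 vs Keq = 1.731 ⇒ Q>K, reverse
Step 1:
                  E         B         M
  Initial   0.09826    0.4367    0.8133
  Change     0.1146   -0.1146   -0.0573
  Equil      0.2129    0.3221     0.756
  solve Keq expr → x = -0.0573; check Q = 1.731
Then remove 0.03885 M of E.
Step 2:
                  E         B         M
  Initial     0.174    0.3221     0.756
  Change     0.0225   -0.0225  -0.01125
  Equil      0.1965    0.2996    0.7447
  solve Keq expr → x = -0.01125; check Q = 1.731
Then change container volume by factor 2 (V_new/V_old).
Step 3:
                  E         B         M
  Initial   0.09826    0.1498    0.3724
  Change   -0.01898   0.01898  0.009491
  Equil     0.07927    0.1688    0.3819
  solve Keq expr → x = 0.009491; check Q = 1.731

Direction: forward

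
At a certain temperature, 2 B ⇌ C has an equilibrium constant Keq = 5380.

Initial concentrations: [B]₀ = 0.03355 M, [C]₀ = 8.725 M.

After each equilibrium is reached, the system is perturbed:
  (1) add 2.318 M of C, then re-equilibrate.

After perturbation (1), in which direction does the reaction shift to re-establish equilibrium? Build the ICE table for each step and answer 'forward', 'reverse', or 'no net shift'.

Q₀ = 7751 vs Keq = 5380 ⇒ Q>K, reverse
Step 1:
                   B          C
  init       0.03355      8.725
  Δ         0.006713  -0.003357
  eq         0.04026      8.722
  solve Keq expr → x = -0.003357; check Q = 5380
Then add 2.318 M of C.
Step 2:
                   B          C
  init       0.04026      11.04
  Δ          0.00503  -0.002515
  eq         0.04529      11.04
  solve Keq expr → x = -0.002515; check Q = 5380

Direction: reverse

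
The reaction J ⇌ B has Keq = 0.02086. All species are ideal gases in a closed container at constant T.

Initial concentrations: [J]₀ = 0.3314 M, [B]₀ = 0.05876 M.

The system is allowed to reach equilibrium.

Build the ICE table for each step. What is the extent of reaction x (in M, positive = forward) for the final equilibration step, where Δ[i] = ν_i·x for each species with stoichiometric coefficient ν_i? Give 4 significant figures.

Q₀ = 0.1773 vs Keq = 0.02086 ⇒ Q>K, reverse
Step 1:
                  J         B
  I          0.3314   0.05876
  C         0.05079  -0.05079
  E          0.3822  0.007972
  solve Keq expr → x = -0.05079; check Q = 0.02086

x = -0.05079 M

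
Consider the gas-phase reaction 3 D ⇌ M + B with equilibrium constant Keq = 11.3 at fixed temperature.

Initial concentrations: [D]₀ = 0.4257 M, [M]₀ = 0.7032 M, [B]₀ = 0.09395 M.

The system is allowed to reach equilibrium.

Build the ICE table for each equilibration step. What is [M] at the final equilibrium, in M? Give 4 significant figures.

Q₀ = 0.8564 vs Keq = 11.3 ⇒ Q<K, forward
Step 1:
                  D         M         B
  Initial    0.4257    0.7032   0.09395
  Change    -0.2031    0.0677    0.0677
  Equil      0.2226    0.7709    0.1617
  solve Keq expr → x = 0.0677; check Q = 11.3

[M]_eq = 0.7709 M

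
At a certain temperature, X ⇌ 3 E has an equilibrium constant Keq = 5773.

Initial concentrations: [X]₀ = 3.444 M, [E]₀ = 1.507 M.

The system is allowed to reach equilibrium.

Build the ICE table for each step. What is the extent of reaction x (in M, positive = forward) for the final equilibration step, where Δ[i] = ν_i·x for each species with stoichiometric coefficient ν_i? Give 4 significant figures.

x = 3.206 M

Q₀ = 0.9937 vs Keq = 5773 ⇒ Q<K, forward
Step 1:
                   X          E
  Initial      3.444      1.507
  Change      -3.206      9.617
  Equil       0.2384      11.12
  solve Keq expr → x = 3.206; check Q = 5773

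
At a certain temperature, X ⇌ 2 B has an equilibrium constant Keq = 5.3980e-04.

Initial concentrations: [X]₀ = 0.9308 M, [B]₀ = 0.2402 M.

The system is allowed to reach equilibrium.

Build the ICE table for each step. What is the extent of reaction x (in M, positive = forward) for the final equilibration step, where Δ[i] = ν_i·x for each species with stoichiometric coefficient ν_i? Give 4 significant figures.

Q₀ = 0.06199 vs Keq = 5.3980e-04 ⇒ Q>K, reverse
Step 1:
                  X         B
  init       0.9308    0.2402
  Δ          0.1083   -0.2165
  eq          1.039   0.02368
  solve Keq expr → x = -0.1083; check Q = 5.3980e-04

x = -0.1083 M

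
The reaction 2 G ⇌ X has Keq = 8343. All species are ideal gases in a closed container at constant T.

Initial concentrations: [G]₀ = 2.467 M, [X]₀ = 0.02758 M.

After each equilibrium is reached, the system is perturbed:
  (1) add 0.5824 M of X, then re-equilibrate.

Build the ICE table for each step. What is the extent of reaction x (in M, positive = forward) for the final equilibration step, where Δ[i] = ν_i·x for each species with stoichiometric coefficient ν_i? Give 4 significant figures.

x = -0.001285 M

Q₀ = 0.004532 vs Keq = 8343 ⇒ Q<K, forward
Step 1:
                    G           X
  Initial       2.467     0.02758
  Change       -2.455       1.227
  Equil       0.01226       1.255
  solve Keq expr → x = 1.227; check Q = 8343
Then add 0.5824 M of X.
Step 2:
                    G           X
  Initial     0.01226       1.837
  Change      0.00257   -0.001285
  Equil       0.01483       1.836
  solve Keq expr → x = -0.001285; check Q = 8343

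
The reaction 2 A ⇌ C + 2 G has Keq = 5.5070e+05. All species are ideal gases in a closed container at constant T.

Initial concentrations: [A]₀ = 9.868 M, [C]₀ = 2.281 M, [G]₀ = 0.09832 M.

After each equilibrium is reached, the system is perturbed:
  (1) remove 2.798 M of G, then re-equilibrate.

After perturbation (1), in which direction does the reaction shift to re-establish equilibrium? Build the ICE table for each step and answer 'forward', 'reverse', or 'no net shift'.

Direction: forward

Q₀ = 2.2644e-04 vs Keq = 5.5070e+05 ⇒ Q<K, forward
Step 1:
                  A         C         G
  Initial     9.868     2.281   0.09832
  Change     -9.832     4.916     9.832
  Equil      0.0359     7.197      9.93
  solve Keq expr → x = 4.916; check Q = 5.5070e+05
Then remove 2.798 M of G.
Step 2:
                  A         C         G
  Initial    0.0359     7.197     7.132
  Change   -0.01007  0.005035   0.01007
  Equil     0.02583     7.202     7.142
  solve Keq expr → x = 0.005035; check Q = 5.5070e+05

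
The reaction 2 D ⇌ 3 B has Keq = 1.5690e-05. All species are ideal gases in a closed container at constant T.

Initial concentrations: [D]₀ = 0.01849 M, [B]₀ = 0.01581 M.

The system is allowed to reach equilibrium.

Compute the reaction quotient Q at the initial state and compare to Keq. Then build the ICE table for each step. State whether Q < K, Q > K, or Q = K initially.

Q₀ = 0.01156; Q > K (proceeds reverse)

Q₀ = 0.01156 vs Keq = 1.5690e-05 ⇒ Q>K, reverse
Step 1:
                  D         B
  Initial   0.01849   0.01581
  Change   0.009019  -0.01353
  Equil     0.02751  0.002281
  solve Keq expr → x = -0.00451; check Q = 1.5690e-05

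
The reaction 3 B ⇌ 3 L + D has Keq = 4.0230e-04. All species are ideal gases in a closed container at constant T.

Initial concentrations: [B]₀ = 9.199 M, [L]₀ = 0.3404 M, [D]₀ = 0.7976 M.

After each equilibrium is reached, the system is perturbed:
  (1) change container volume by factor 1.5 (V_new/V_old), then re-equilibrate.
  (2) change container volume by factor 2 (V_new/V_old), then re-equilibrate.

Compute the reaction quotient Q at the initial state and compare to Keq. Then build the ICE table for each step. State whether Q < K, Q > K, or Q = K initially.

Q₀ = 4.0414e-05; Q < K (proceeds forward)

Q₀ = 4.0414e-05 vs Keq = 4.0230e-04 ⇒ Q<K, forward
Step 1:
                    B           L           D
  I             9.199      0.3404      0.7976
  C            -0.335       0.335      0.1117
  E             8.864      0.6754      0.9093
  solve Keq expr → x = 0.1117; check Q = 4.0230e-04
Then change container volume by factor 1.5 (V_new/V_old).
Step 2:
                    B           L           D
  I             5.909      0.4503      0.6062
  C          -0.05527     0.05527     0.01842
  E             5.854      0.5056      0.6246
  solve Keq expr → x = 0.01842; check Q = 4.0230e-04
Then change container volume by factor 2 (V_new/V_old).
Step 3:
                    B           L           D
  I             2.927      0.2528      0.3123
  C          -0.05403     0.05403     0.01801
  E             2.873      0.3068      0.3303
  solve Keq expr → x = 0.01801; check Q = 4.0230e-04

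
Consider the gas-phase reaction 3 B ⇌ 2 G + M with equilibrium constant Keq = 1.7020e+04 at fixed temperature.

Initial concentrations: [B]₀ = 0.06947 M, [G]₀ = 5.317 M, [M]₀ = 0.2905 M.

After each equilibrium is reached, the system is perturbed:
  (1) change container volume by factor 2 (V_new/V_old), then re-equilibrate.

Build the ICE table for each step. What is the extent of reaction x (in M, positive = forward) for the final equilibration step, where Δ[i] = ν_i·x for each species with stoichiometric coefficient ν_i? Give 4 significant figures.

Q₀ = 2.4496e+04 vs Keq = 1.7020e+04 ⇒ Q>K, reverse
Step 1:
                  B         G         M
  I         0.06947     5.317    0.2905
  C        0.008648 -0.005765 -0.002883
  E         0.07812     5.311    0.2876
  solve Keq expr → x = -0.002883; check Q = 1.7020e+04
Then change container volume by factor 2 (V_new/V_old).
Step 2:
                  B         G         M
  I         0.03906     2.656    0.1438
  C               0         0         0
  E         0.03906     2.656    0.1438
  solve Keq expr → x = 0; check Q = 1.7020e+04

x = 0 M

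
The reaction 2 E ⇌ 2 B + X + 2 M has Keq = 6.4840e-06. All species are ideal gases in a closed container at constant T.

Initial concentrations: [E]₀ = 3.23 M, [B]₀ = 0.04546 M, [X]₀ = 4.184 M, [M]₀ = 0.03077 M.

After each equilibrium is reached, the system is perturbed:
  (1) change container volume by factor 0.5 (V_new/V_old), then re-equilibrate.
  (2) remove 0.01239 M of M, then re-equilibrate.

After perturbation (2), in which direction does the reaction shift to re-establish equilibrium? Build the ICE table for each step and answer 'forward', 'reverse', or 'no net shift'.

Direction: forward

Q₀ = 7.8469e-07 vs Keq = 6.4840e-06 ⇒ Q<K, forward
Step 1:
                  E         B         X         M
  Initial      3.23   0.04546     4.184   0.03077
  Change   -0.02542   0.02542   0.01271   0.02542
  Equil       3.205   0.07088     4.197   0.05619
  solve Keq expr → x = 0.01271; check Q = 6.4840e-06
Then change container volume by factor 0.5 (V_new/V_old).
Step 2:
                  E         B         X         M
  Initial     6.409    0.1418     8.393    0.1124
  Change    0.05026  -0.05026  -0.02513  -0.05026
  Equil       6.459   0.09151     8.368   0.06213
  solve Keq expr → x = -0.02513; check Q = 6.4840e-06
Then remove 0.01239 M of M.
Step 3:
                  E         B         X         M
  Initial     6.459   0.09151     8.368   0.04974
  Change  -0.007565  0.007565  0.003783  0.007565
  Equil       6.452   0.09908     8.372   0.05731
  solve Keq expr → x = 0.003783; check Q = 6.4840e-06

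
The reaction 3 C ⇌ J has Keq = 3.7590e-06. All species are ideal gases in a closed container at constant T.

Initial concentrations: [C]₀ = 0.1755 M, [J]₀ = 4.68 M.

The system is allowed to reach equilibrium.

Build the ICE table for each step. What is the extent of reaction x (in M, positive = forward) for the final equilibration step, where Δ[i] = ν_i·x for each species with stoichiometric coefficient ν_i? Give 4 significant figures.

x = -4.669 M

Q₀ = 865.8 vs Keq = 3.7590e-06 ⇒ Q>K, reverse
Step 1:
                    C           J
  I            0.1755        4.68
  C             14.01      -4.669
  E             14.18     0.01073
  solve Keq expr → x = -4.669; check Q = 3.7590e-06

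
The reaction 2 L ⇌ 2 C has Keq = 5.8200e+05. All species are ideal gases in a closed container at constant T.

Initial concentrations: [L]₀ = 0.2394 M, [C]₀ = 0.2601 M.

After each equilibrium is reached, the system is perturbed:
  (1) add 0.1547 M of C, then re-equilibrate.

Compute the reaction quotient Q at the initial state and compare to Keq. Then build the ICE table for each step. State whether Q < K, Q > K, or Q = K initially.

Q₀ = 1.18 vs Keq = 5.8200e+05 ⇒ Q<K, forward
Step 1:
                  L         C
  I          0.2394    0.2601
  C         -0.2387    0.2387
  E       6.5389e-04    0.4988
  solve Keq expr → x = 0.1194; check Q = 5.8200e+05
Then add 0.1547 M of C.
Step 2:
                  L         C
  I       6.5389e-04    0.6535
  C       2.0252e-04 -2.0252e-04
  E       8.5641e-04    0.6533
  solve Keq expr → x = -1.0126e-04; check Q = 5.8200e+05

Q₀ = 1.18; Q < K (proceeds forward)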